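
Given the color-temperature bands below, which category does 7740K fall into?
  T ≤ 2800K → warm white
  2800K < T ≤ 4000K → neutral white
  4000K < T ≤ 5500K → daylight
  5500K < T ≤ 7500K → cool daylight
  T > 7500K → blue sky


Temperature: 7740K
7740K > 7500K → blue sky
Classification: blue sky


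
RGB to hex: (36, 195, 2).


R = 36 → 24 (hex)
G = 195 → C3 (hex)
B = 2 → 02 (hex)
Hex = #24C302


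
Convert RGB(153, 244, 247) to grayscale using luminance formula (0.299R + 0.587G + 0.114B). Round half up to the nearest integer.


Gray = 0.299×R + 0.587×G + 0.114×B
Gray = 0.299×153 + 0.587×244 + 0.114×247
Gray = 45.747 + 143.228 + 28.158
Gray = 217.133 → round half up → 217
Gray = 217


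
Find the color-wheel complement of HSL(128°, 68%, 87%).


Complement = opposite side of color wheel = hue + 180°
H' = (128 + 180) mod 360 = 308°
S and L unchanged.
= HSL(308°, 68%, 87%)


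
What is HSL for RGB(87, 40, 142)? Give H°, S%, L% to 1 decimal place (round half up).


Normalize: R'=87/255≈0.3412, G'=40/255≈0.1569, B'=142/255≈0.5569
Max=142/255, Min=40/255, Δ=Max-Min=102/255
L = (Max+Min)/2 = (142+40)/510 = 182/510 = 0.35686… → L = 35.7%
L ≤ 0.5 → S = Δ/(Max+Min) = 102/(142+40) = 102/182 = 0.56043… → S = 56.0%
(the 1/255 factors cancel in S and H, so raw channel differences can be used)
Max is B' → H = 60 × ((R-G)/Δ + 4) = 60 × ((87-40)/102 + 4)
  47/102 + 4 = 0.4607… + 4 = 4.4607…
  H = 60 × 4.4607… = 267.647…° → H = 267.6°
= HSL(267.6°, 56.0%, 35.7%)


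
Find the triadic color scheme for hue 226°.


Triadic: equally spaced at 120° intervals
H1 = 226°
H2 = (226 + 120) mod 360 = 346°
H3 = (226 + 240) mod 360 = 106°
Triadic = 226°, 346°, 106°


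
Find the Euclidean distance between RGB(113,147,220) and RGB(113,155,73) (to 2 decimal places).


d = √[(R₁-R₂)² + (G₁-G₂)² + (B₁-B₂)²]
d = √[(113-113)² + (147-155)² + (220-73)²]
d = √[0 + 64 + 21609]
d = √21673
d ≈ 147.22


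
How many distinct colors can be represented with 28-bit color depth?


Colors = 2^bits = 2^28
= 268,435,456 colors


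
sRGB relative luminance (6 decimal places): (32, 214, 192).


Linearize each channel (sRGB transfer function): c = v/255; c_lin = c/12.92 if c ≤ 0.04045, else ((c+0.055)/1.055)^2.4
  R: 32/255 ≈ 0.125490 > 0.04045 → ((0.125490+0.055)/1.055)^2.4 ≈ 0.014444
  G: 214/255 ≈ 0.839216 > 0.04045 → ((0.839216+0.055)/1.055)^2.4 ≈ 0.672443
  B: 192/255 ≈ 0.752941 > 0.04045 → ((0.752941+0.055)/1.055)^2.4 ≈ 0.527115
R_lin = 0.014444, G_lin = 0.672443, B_lin = 0.527115
L = 0.2126×R + 0.7152×G + 0.0722×B
L = 0.2126×0.014444 + 0.7152×0.672443 + 0.0722×0.527115
L ≈ 0.522060


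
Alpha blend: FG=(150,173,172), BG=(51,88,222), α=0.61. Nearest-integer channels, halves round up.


C = α×F + (1-α)×B, with 1-α = 0.39
R: 0.61×150 + 0.39×51 = 91.50 + 19.89 = 111.39 → 111
G: 0.61×173 + 0.39×88 = 105.53 + 34.32 = 139.85 → 140
B: 0.61×172 + 0.39×222 = 104.92 + 86.58 = 191.50 → 192
= RGB(111, 140, 192)


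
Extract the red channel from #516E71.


Color: #516E71
R = 51 = 81
G = 6E = 110
B = 71 = 113
Red = 81


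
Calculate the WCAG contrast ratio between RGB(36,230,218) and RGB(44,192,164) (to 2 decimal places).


Linearize each sRGB channel c=v/255: c/12.92 if c ≤ 0.04045 else ((c+0.055)/1.055)^2.4
L = 0.2126×R_lin + 0.7152×G_lin + 0.0722×B_lin
Color 1 (36,230,218):
  R=36: 36/255≈0.1412 > 0.04045 → ((0.1412+0.055)/1.055)^2.4 ≈ 0.01764
  G=230: 230/255≈0.9020 > 0.04045 → ((0.9020+0.055)/1.055)^2.4 ≈ 0.79130
  B=218: 218/255≈0.8549 > 0.04045 → ((0.8549+0.055)/1.055)^2.4 ≈ 0.70110
  L1 = 0.2126×0.01764 + 0.7152×0.79130 + 0.0722×0.70110 ≈ 0.62031
Color 2 (44,192,164):
  R=44: 44/255≈0.1725 > 0.04045 → ((0.1725+0.055)/1.055)^2.4 ≈ 0.02519
  G=192: 192/255≈0.7529 > 0.04045 → ((0.7529+0.055)/1.055)^2.4 ≈ 0.52712
  B=164: 164/255≈0.6431 > 0.04045 → ((0.6431+0.055)/1.055)^2.4 ≈ 0.37124
  L2 = 0.2126×0.02519 + 0.7152×0.52712 + 0.0722×0.37124 ≈ 0.40915
Lighter = 0.62031, Darker = 0.40915
Ratio = (L_lighter + 0.05) / (L_darker + 0.05)
Ratio = (0.62031 + 0.05) / (0.40915 + 0.05) = 0.67031 / 0.45915 ≈ 1.4599
Ratio ≈ 1.46:1


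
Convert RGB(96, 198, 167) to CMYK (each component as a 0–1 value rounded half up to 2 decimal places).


R'=96/255≈0.3765, G'=198/255≈0.7765, B'=167/255≈0.6549
K = 1 - max(R',G',B') = 1 - 198/255 = 57/255 = 0.22352… → 0.22
(1-R'-K)/(1-K) simplifies to (max-R)/max with max = 198:
C = (198-96)/198 = 102/198 = 0.51515… → 0.52
M = (198-198)/198 = 0/198 = 0 → 0.00
Y = (198-167)/198 = 31/198 = 0.15656… → 0.16
= CMYK(0.52, 0.00, 0.16, 0.22)


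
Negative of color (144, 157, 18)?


Invert: (255-R, 255-G, 255-B)
R: 255-144 = 111
G: 255-157 = 98
B: 255-18 = 237
= RGB(111, 98, 237)


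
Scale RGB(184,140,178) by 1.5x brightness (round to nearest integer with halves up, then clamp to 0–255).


Multiply each channel by 1.5, round half up, clamp to [0, 255]
R: 184×1.5 = 276 → clamp → 255
G: 140×1.5 = 210
B: 178×1.5 = 267 → clamp → 255
= RGB(255, 210, 255)


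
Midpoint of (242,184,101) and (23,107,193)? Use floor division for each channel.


Midpoint: each channel = ⌊(C₁+C₂)/2⌋
R: ⌊(242+23)/2⌋ = 132
G: ⌊(184+107)/2⌋ = 145
B: ⌊(101+193)/2⌋ = 147
= RGB(132, 145, 147)


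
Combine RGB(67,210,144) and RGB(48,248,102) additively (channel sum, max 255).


Additive: each channel = min(255, C₁+C₂)
R: 67+48 = 115 → 115
G: 210+248 = 458 → 255
B: 144+102 = 246 → 246
= RGB(115, 255, 246)


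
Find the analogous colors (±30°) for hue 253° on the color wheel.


Base hue: 253°
Left analog: (253 - 30) mod 360 = 223°
Right analog: (253 + 30) mod 360 = 283°
Analogous hues = 223° and 283°


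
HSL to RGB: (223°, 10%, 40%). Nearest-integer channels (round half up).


H=223°, S=0.10, L=0.40
C = (1-|2L-1|)×S = (1-|-0.20|)×0.10 = 0.08
H' = H/60 = 223/60 ≈ 3.7167; X = C×(1-|H' mod 2 - 1|) ≈ 0.0227
m = L - C/2 = 0.40 - 0.04 = 0.36
Sector ⌊H'⌋ = 3 → (R',G',B') = (0.0, ≈0.0227, 0.08)
RGB = ((R'+m)×255, (G'+m)×255, (B'+m)×255) = (91.8, 97.58, 112.2)
Round half up → RGB(92, 98, 112)


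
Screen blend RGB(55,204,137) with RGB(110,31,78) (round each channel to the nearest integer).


Screen: C = 255 - (255-A)×(255-B)/255, rounded to nearest integer
R: 255 - (255-55)×(255-110)/255 = 255 - 29000/255 ≈ 255 - 113.725 = 141.275 → 141
G: 255 - (255-204)×(255-31)/255 = 255 - 11424/255 ≈ 255 - 44.800 = 210.200 → 210
B: 255 - (255-137)×(255-78)/255 = 255 - 20886/255 ≈ 255 - 81.906 = 173.094 → 173
= RGB(141, 210, 173)


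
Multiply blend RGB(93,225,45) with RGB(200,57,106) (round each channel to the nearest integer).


Multiply: C = A×B/255, rounded to nearest integer
R: 93×200/255 = 18600/255 ≈ 72.941 → 73
G: 225×57/255 = 12825/255 ≈ 50.294 → 50
B: 45×106/255 = 4770/255 ≈ 18.706 → 19
= RGB(73, 50, 19)


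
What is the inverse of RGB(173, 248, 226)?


Invert: (255-R, 255-G, 255-B)
R: 255-173 = 82
G: 255-248 = 7
B: 255-226 = 29
= RGB(82, 7, 29)


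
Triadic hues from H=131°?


Triadic: equally spaced at 120° intervals
H1 = 131°
H2 = (131 + 120) mod 360 = 251°
H3 = (131 + 240) mod 360 = 11°
Triadic = 131°, 251°, 11°


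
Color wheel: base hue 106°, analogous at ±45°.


Base hue: 106°
Left analog: (106 - 45) mod 360 = 61°
Right analog: (106 + 45) mod 360 = 151°
Analogous hues = 61° and 151°


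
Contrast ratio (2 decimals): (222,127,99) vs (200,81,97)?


Linearize each sRGB channel c=v/255: c/12.92 if c ≤ 0.04045 else ((c+0.055)/1.055)^2.4
L = 0.2126×R_lin + 0.7152×G_lin + 0.0722×B_lin
Color 1 (222,127,99):
  R=222: 222/255≈0.8706 > 0.04045 → ((0.8706+0.055)/1.055)^2.4 ≈ 0.73046
  G=127: 127/255≈0.4980 > 0.04045 → ((0.4980+0.055)/1.055)^2.4 ≈ 0.21223
  B=99: 99/255≈0.3882 > 0.04045 → ((0.3882+0.055)/1.055)^2.4 ≈ 0.12477
  L1 = 0.2126×0.73046 + 0.7152×0.21223 + 0.0722×0.12477 ≈ 0.31609
Color 2 (200,81,97):
  R=200: 200/255≈0.7843 > 0.04045 → ((0.7843+0.055)/1.055)^2.4 ≈ 0.57758
  G=81: 81/255≈0.3176 > 0.04045 → ((0.3176+0.055)/1.055)^2.4 ≈ 0.08228
  B=97: 97/255≈0.3804 > 0.04045 → ((0.3804+0.055)/1.055)^2.4 ≈ 0.11954
  L2 = 0.2126×0.57758 + 0.7152×0.08228 + 0.0722×0.11954 ≈ 0.19027
Lighter = 0.31609, Darker = 0.19027
Ratio = (L_lighter + 0.05) / (L_darker + 0.05)
Ratio = (0.31609 + 0.05) / (0.19027 + 0.05) = 0.36609 / 0.24027 ≈ 1.5237
Ratio ≈ 1.52:1


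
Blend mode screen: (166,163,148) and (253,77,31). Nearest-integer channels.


Screen: C = 255 - (255-A)×(255-B)/255, rounded to nearest integer
R: 255 - (255-166)×(255-253)/255 = 255 - 178/255 ≈ 255 - 0.698 = 254.302 → 254
G: 255 - (255-163)×(255-77)/255 = 255 - 16376/255 ≈ 255 - 64.220 = 190.780 → 191
B: 255 - (255-148)×(255-31)/255 = 255 - 23968/255 ≈ 255 - 93.992 = 161.008 → 161
= RGB(254, 191, 161)


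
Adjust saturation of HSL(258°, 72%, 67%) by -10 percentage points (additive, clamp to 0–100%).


Original S = 72%
Adjustment = -10 percentage points
New S = 72 + (-10) = 62
Clamp to [0, 100] → 62
= HSL(258°, 62%, 67%)


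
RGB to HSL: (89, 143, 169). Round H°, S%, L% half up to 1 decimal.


Normalize: R'=89/255≈0.3490, G'=143/255≈0.5608, B'=169/255≈0.6627
Max=169/255, Min=89/255, Δ=Max-Min=80/255
L = (Max+Min)/2 = (169+89)/510 = 258/510 = 0.50588… → L = 50.6%
L > 0.5 → S = Δ/(2-Max-Min) = 80/(510-169-89) = 80/252 = 0.31746… → S = 31.7%
(the 1/255 factors cancel in S and H, so raw channel differences can be used)
Max is B' → H = 60 × ((R-G)/Δ + 4) = 60 × ((89-143)/80 + 4)
  -54/80 + 4 = -0.675 + 4 = 3.325
  H = 60 × 3.325 = 199.5° → H = 199.5°
= HSL(199.5°, 31.7%, 50.6%)


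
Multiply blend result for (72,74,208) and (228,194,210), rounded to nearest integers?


Multiply: C = A×B/255, rounded to nearest integer
R: 72×228/255 = 16416/255 ≈ 64.376 → 64
G: 74×194/255 = 14356/255 ≈ 56.298 → 56
B: 208×210/255 = 43680/255 ≈ 171.294 → 171
= RGB(64, 56, 171)


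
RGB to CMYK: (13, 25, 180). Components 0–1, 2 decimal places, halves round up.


R'=13/255≈0.0510, G'=25/255≈0.0980, B'=180/255≈0.7059
K = 1 - max(R',G',B') = 1 - 180/255 = 75/255 = 0.29411… → 0.29
(1-R'-K)/(1-K) simplifies to (max-R)/max with max = 180:
C = (180-13)/180 = 167/180 = 0.92777… → 0.93
M = (180-25)/180 = 155/180 = 0.86111… → 0.86
Y = (180-180)/180 = 0/180 = 0 → 0.00
= CMYK(0.93, 0.86, 0.00, 0.29)


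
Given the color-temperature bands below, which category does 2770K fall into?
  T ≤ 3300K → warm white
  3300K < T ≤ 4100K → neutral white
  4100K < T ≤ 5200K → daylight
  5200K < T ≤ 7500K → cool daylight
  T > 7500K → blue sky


Temperature: 2770K
2770K ≤ 3300K → warm white
Classification: warm white


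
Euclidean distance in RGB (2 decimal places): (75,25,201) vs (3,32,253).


d = √[(R₁-R₂)² + (G₁-G₂)² + (B₁-B₂)²]
d = √[(75-3)² + (25-32)² + (201-253)²]
d = √[5184 + 49 + 2704]
d = √7937
d ≈ 89.09


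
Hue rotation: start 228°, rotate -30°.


New hue = (H + rotation) mod 360
New hue = (228 -30) mod 360
= 198 mod 360
= 198°


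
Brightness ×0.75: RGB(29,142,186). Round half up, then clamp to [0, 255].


Multiply each channel by 0.75, round half up, clamp to [0, 255]
R: 29×0.75 = 21.75 → round → 22
G: 142×0.75 = 106.5 → round → 107
B: 186×0.75 = 139.5 → round → 140
= RGB(22, 107, 140)


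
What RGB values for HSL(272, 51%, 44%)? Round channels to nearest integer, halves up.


H=272°, S=0.51, L=0.44
C = (1-|2L-1|)×S = (1-|-0.12|)×0.51 = 0.4488
H' = H/60 = 272/60 ≈ 4.5333; X = C×(1-|H' mod 2 - 1|) = 0.23936
m = L - C/2 = 0.44 - 0.2244 = 0.2156
Sector ⌊H'⌋ = 4 → (R',G',B') = (0.23936, 0.0, 0.4488)
RGB = ((R'+m)×255, (G'+m)×255, (B'+m)×255) = (116.0148, 54.978, 169.422)
Round half up → RGB(116, 55, 169)


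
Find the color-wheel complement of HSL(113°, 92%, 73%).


Complement = opposite side of color wheel = hue + 180°
H' = (113 + 180) mod 360 = 293°
S and L unchanged.
= HSL(293°, 92%, 73%)


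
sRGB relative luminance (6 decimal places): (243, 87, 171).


Linearize each channel (sRGB transfer function): c = v/255; c_lin = c/12.92 if c ≤ 0.04045, else ((c+0.055)/1.055)^2.4
  R: 243/255 ≈ 0.952941 > 0.04045 → ((0.952941+0.055)/1.055)^2.4 ≈ 0.896269
  G: 87/255 ≈ 0.341176 > 0.04045 → ((0.341176+0.055)/1.055)^2.4 ≈ 0.095307
  B: 171/255 ≈ 0.670588 > 0.04045 → ((0.670588+0.055)/1.055)^2.4 ≈ 0.407240
R_lin = 0.896269, G_lin = 0.095307, B_lin = 0.407240
L = 0.2126×R + 0.7152×G + 0.0722×B
L = 0.2126×0.896269 + 0.7152×0.095307 + 0.0722×0.407240
L ≈ 0.288114


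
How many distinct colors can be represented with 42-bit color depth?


Colors = 2^bits = 2^42
= 4,398,046,511,104 colors


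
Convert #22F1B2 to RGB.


22 → 34 (R)
F1 → 241 (G)
B2 → 178 (B)
= RGB(34, 241, 178)


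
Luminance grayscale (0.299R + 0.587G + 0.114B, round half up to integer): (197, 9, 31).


Gray = 0.299×R + 0.587×G + 0.114×B
Gray = 0.299×197 + 0.587×9 + 0.114×31
Gray = 58.903 + 5.283 + 3.534
Gray = 67.720 → round half up → 68
Gray = 68


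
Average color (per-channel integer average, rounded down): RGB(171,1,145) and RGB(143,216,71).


Midpoint: each channel = ⌊(C₁+C₂)/2⌋
R: ⌊(171+143)/2⌋ = 157
G: ⌊(1+216)/2⌋ = 108
B: ⌊(145+71)/2⌋ = 108
= RGB(157, 108, 108)


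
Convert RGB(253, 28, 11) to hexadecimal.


R = 253 → FD (hex)
G = 28 → 1C (hex)
B = 11 → 0B (hex)
Hex = #FD1C0B


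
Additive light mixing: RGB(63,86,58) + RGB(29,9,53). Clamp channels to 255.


Additive: each channel = min(255, C₁+C₂)
R: 63+29 = 92 → 92
G: 86+9 = 95 → 95
B: 58+53 = 111 → 111
= RGB(92, 95, 111)


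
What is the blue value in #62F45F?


Color: #62F45F
R = 62 = 98
G = F4 = 244
B = 5F = 95
Blue = 95


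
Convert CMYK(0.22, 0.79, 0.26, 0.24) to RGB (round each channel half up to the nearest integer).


R = 255 × (1-C) × (1-K) = 255 × 0.78 × 0.76 = 151.164 → 151
G = 255 × (1-M) × (1-K) = 255 × 0.21 × 0.76 = 40.698 → 41
B = 255 × (1-Y) × (1-K) = 255 × 0.74 × 0.76 = 143.412 → 143
= RGB(151, 41, 143)


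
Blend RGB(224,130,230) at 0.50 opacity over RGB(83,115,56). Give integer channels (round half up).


C = α×F + (1-α)×B, with 1-α = 0.50
R: 0.50×224 + 0.50×83 = 112.00 + 41.50 = 153.50 → 154
G: 0.50×130 + 0.50×115 = 65.00 + 57.50 = 122.50 → 123
B: 0.50×230 + 0.50×56 = 115.00 + 28.00 = 143.00 → 143
= RGB(154, 123, 143)


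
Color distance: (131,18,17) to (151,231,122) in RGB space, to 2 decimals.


d = √[(R₁-R₂)² + (G₁-G₂)² + (B₁-B₂)²]
d = √[(131-151)² + (18-231)² + (17-122)²]
d = √[400 + 45369 + 11025]
d = √56794
d ≈ 238.31


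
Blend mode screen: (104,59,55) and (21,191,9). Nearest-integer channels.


Screen: C = 255 - (255-A)×(255-B)/255, rounded to nearest integer
R: 255 - (255-104)×(255-21)/255 = 255 - 35334/255 ≈ 255 - 138.565 = 116.435 → 116
G: 255 - (255-59)×(255-191)/255 = 255 - 12544/255 ≈ 255 - 49.192 = 205.808 → 206
B: 255 - (255-55)×(255-9)/255 = 255 - 49200/255 ≈ 255 - 192.941 = 62.059 → 62
= RGB(116, 206, 62)


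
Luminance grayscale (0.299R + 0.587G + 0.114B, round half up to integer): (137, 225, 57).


Gray = 0.299×R + 0.587×G + 0.114×B
Gray = 0.299×137 + 0.587×225 + 0.114×57
Gray = 40.963 + 132.075 + 6.498
Gray = 179.536 → round half up → 180
Gray = 180


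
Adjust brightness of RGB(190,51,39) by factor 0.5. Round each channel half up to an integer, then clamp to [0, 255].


Multiply each channel by 0.5, round half up, clamp to [0, 255]
R: 190×0.5 = 95
G: 51×0.5 = 25.5 → round → 26
B: 39×0.5 = 19.5 → round → 20
= RGB(95, 26, 20)


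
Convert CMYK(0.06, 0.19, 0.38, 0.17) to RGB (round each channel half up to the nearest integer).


R = 255 × (1-C) × (1-K) = 255 × 0.94 × 0.83 = 198.951 → 199
G = 255 × (1-M) × (1-K) = 255 × 0.81 × 0.83 = 171.4365 → 171
B = 255 × (1-Y) × (1-K) = 255 × 0.62 × 0.83 = 131.223 → 131
= RGB(199, 171, 131)


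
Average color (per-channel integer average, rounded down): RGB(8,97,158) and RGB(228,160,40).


Midpoint: each channel = ⌊(C₁+C₂)/2⌋
R: ⌊(8+228)/2⌋ = 118
G: ⌊(97+160)/2⌋ = 128
B: ⌊(158+40)/2⌋ = 99
= RGB(118, 128, 99)


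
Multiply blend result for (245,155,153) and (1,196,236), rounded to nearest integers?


Multiply: C = A×B/255, rounded to nearest integer
R: 245×1/255 = 245/255 ≈ 0.961 → 1
G: 155×196/255 = 30380/255 ≈ 119.137 → 119
B: 153×236/255 = 36108/255 ≈ 141.600 → 142
= RGB(1, 119, 142)


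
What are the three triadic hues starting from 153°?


Triadic: equally spaced at 120° intervals
H1 = 153°
H2 = (153 + 120) mod 360 = 273°
H3 = (153 + 240) mod 360 = 33°
Triadic = 153°, 273°, 33°


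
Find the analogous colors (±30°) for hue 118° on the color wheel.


Base hue: 118°
Left analog: (118 - 30) mod 360 = 88°
Right analog: (118 + 30) mod 360 = 148°
Analogous hues = 88° and 148°


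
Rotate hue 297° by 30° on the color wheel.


New hue = (H + rotation) mod 360
New hue = (297 + 30) mod 360
= 327 mod 360
= 327°


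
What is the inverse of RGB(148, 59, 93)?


Invert: (255-R, 255-G, 255-B)
R: 255-148 = 107
G: 255-59 = 196
B: 255-93 = 162
= RGB(107, 196, 162)


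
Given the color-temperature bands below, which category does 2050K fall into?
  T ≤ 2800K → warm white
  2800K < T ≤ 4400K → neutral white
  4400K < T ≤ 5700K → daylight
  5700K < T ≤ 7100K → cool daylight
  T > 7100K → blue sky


Temperature: 2050K
2050K ≤ 2800K → warm white
Classification: warm white


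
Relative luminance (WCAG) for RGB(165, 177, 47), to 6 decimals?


Linearize each channel (sRGB transfer function): c = v/255; c_lin = c/12.92 if c ≤ 0.04045, else ((c+0.055)/1.055)^2.4
  R: 165/255 ≈ 0.647059 > 0.04045 → ((0.647059+0.055)/1.055)^2.4 ≈ 0.376262
  G: 177/255 ≈ 0.694118 > 0.04045 → ((0.694118+0.055)/1.055)^2.4 ≈ 0.439657
  B: 47/255 ≈ 0.184314 > 0.04045 → ((0.184314+0.055)/1.055)^2.4 ≈ 0.028426
R_lin = 0.376262, G_lin = 0.439657, B_lin = 0.028426
L = 0.2126×R + 0.7152×G + 0.0722×B
L = 0.2126×0.376262 + 0.7152×0.439657 + 0.0722×0.028426
L ≈ 0.396488


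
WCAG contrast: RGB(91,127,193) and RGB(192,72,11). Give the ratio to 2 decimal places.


Linearize each sRGB channel c=v/255: c/12.92 if c ≤ 0.04045 else ((c+0.055)/1.055)^2.4
L = 0.2126×R_lin + 0.7152×G_lin + 0.0722×B_lin
Color 1 (91,127,193):
  R=91: 91/255≈0.3569 > 0.04045 → ((0.3569+0.055)/1.055)^2.4 ≈ 0.10462
  G=127: 127/255≈0.4980 > 0.04045 → ((0.4980+0.055)/1.055)^2.4 ≈ 0.21223
  B=193: 193/255≈0.7569 > 0.04045 → ((0.7569+0.055)/1.055)^2.4 ≈ 0.53328
  L1 = 0.2126×0.10462 + 0.7152×0.21223 + 0.0722×0.53328 ≈ 0.21253
Color 2 (192,72,11):
  R=192: 192/255≈0.7529 > 0.04045 → ((0.7529+0.055)/1.055)^2.4 ≈ 0.52712
  G=72: 72/255≈0.2824 > 0.04045 → ((0.2824+0.055)/1.055)^2.4 ≈ 0.06480
  B=11: 11/255≈0.0431 > 0.04045 → ((0.0431+0.055)/1.055)^2.4 ≈ 0.00335
  L2 = 0.2126×0.52712 + 0.7152×0.06480 + 0.0722×0.00335 ≈ 0.15865
Lighter = 0.21253, Darker = 0.15865
Ratio = (L_lighter + 0.05) / (L_darker + 0.05)
Ratio = (0.21253 + 0.05) / (0.15865 + 0.05) = 0.26253 / 0.20865 ≈ 1.2582
Ratio ≈ 1.26:1


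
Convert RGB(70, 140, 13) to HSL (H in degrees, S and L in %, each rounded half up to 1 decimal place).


Normalize: R'=70/255≈0.2745, G'=140/255≈0.5490, B'=13/255≈0.0510
Max=140/255, Min=13/255, Δ=Max-Min=127/255
L = (Max+Min)/2 = (140+13)/510 = 153/510 = 0.3 → L = 30.0%
L ≤ 0.5 → S = Δ/(Max+Min) = 127/(140+13) = 127/153 = 0.83006… → S = 83.0%
(the 1/255 factors cancel in S and H, so raw channel differences can be used)
Max is G' → H = 60 × ((B-R)/Δ + 2) = 60 × ((13-70)/127 + 2)
  -57/127 + 2 = -0.4488… + 2 = 1.5511…
  H = 60 × 1.5511… = 93.070…° → H = 93.1°
= HSL(93.1°, 83.0%, 30.0%)


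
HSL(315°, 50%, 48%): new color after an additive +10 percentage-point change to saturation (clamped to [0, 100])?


Original S = 50%
Adjustment = +10 percentage points
New S = 50 + (10) = 60
Clamp to [0, 100] → 60
= HSL(315°, 60%, 48%)


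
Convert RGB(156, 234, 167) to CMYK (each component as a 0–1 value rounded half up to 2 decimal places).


R'=156/255≈0.6118, G'=234/255≈0.9176, B'=167/255≈0.6549
K = 1 - max(R',G',B') = 1 - 234/255 = 21/255 = 0.08235… → 0.08
(1-R'-K)/(1-K) simplifies to (max-R)/max with max = 234:
C = (234-156)/234 = 78/234 = 0.33333… → 0.33
M = (234-234)/234 = 0/234 = 0 → 0.00
Y = (234-167)/234 = 67/234 = 0.28632… → 0.29
= CMYK(0.33, 0.00, 0.29, 0.08)


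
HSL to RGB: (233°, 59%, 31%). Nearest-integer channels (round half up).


H=233°, S=0.59, L=0.31
C = (1-|2L-1|)×S = (1-|-0.38|)×0.59 = 0.3658
H' = H/60 = 233/60 ≈ 3.8833; X = C×(1-|H' mod 2 - 1|) ≈ 0.0427
m = L - C/2 = 0.31 - 0.1829 = 0.1271
Sector ⌊H'⌋ = 3 → (R',G',B') = (0.0, ≈0.0427, 0.3658)
RGB = ((R'+m)×255, (G'+m)×255, (B'+m)×255) = (32.4105, 43.29305, 125.6895)
Round half up → RGB(32, 43, 126)


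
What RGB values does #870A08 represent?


87 → 135 (R)
0A → 10 (G)
08 → 8 (B)
= RGB(135, 10, 8)


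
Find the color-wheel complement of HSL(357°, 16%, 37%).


Complement = opposite side of color wheel = hue + 180°
H' = (357 + 180) mod 360 = 177°
S and L unchanged.
= HSL(177°, 16%, 37%)


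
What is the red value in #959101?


Color: #959101
R = 95 = 149
G = 91 = 145
B = 01 = 1
Red = 149


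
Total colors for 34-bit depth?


Colors = 2^bits = 2^34
= 17,179,869,184 colors


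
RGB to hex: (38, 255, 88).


R = 38 → 26 (hex)
G = 255 → FF (hex)
B = 88 → 58 (hex)
Hex = #26FF58


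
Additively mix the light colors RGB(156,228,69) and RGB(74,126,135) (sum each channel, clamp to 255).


Additive: each channel = min(255, C₁+C₂)
R: 156+74 = 230 → 230
G: 228+126 = 354 → 255
B: 69+135 = 204 → 204
= RGB(230, 255, 204)


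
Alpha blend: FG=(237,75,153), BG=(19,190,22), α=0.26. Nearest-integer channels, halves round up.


C = α×F + (1-α)×B, with 1-α = 0.74
R: 0.26×237 + 0.74×19 = 61.62 + 14.06 = 75.68 → 76
G: 0.26×75 + 0.74×190 = 19.50 + 140.60 = 160.10 → 160
B: 0.26×153 + 0.74×22 = 39.78 + 16.28 = 56.06 → 56
= RGB(76, 160, 56)


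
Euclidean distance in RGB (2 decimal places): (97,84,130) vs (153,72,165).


d = √[(R₁-R₂)² + (G₁-G₂)² + (B₁-B₂)²]
d = √[(97-153)² + (84-72)² + (130-165)²]
d = √[3136 + 144 + 1225]
d = √4505
d ≈ 67.12


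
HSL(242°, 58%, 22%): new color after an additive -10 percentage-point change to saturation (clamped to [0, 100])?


Original S = 58%
Adjustment = -10 percentage points
New S = 58 + (-10) = 48
Clamp to [0, 100] → 48
= HSL(242°, 48%, 22%)


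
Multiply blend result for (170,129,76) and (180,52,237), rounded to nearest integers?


Multiply: C = A×B/255, rounded to nearest integer
R: 170×180/255 = 30600/255 ≈ 120.000 → 120
G: 129×52/255 = 6708/255 ≈ 26.306 → 26
B: 76×237/255 = 18012/255 ≈ 70.635 → 71
= RGB(120, 26, 71)


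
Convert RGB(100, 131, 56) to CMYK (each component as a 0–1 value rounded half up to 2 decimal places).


R'=100/255≈0.3922, G'=131/255≈0.5137, B'=56/255≈0.2196
K = 1 - max(R',G',B') = 1 - 131/255 = 124/255 = 0.48627… → 0.49
(1-R'-K)/(1-K) simplifies to (max-R)/max with max = 131:
C = (131-100)/131 = 31/131 = 0.23664… → 0.24
M = (131-131)/131 = 0/131 = 0 → 0.00
Y = (131-56)/131 = 75/131 = 0.57251… → 0.57
= CMYK(0.24, 0.00, 0.57, 0.49)


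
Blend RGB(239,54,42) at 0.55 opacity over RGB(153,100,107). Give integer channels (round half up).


C = α×F + (1-α)×B, with 1-α = 0.45
R: 0.55×239 + 0.45×153 = 131.45 + 68.85 = 200.30 → 200
G: 0.55×54 + 0.45×100 = 29.70 + 45.00 = 74.70 → 75
B: 0.55×42 + 0.45×107 = 23.10 + 48.15 = 71.25 → 71
= RGB(200, 75, 71)


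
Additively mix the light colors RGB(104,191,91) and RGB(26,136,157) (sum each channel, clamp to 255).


Additive: each channel = min(255, C₁+C₂)
R: 104+26 = 130 → 130
G: 191+136 = 327 → 255
B: 91+157 = 248 → 248
= RGB(130, 255, 248)


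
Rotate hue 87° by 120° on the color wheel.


New hue = (H + rotation) mod 360
New hue = (87 + 120) mod 360
= 207 mod 360
= 207°


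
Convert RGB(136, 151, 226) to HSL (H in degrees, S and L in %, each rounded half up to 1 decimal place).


Normalize: R'=136/255≈0.5333, G'=151/255≈0.5922, B'=226/255≈0.8863
Max=226/255, Min=136/255, Δ=Max-Min=90/255
L = (Max+Min)/2 = (226+136)/510 = 362/510 = 0.70980… → L = 71.0%
L > 0.5 → S = Δ/(2-Max-Min) = 90/(510-226-136) = 90/148 = 0.60810… → S = 60.8%
(the 1/255 factors cancel in S and H, so raw channel differences can be used)
Max is B' → H = 60 × ((R-G)/Δ + 4) = 60 × ((136-151)/90 + 4)
  -15/90 + 4 = -0.1666… + 4 = 3.8333…
  H = 60 × 3.8333… = 230° → H = 230.0°
= HSL(230.0°, 60.8%, 71.0%)


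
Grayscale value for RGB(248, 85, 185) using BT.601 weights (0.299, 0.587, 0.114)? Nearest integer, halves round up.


Gray = 0.299×R + 0.587×G + 0.114×B
Gray = 0.299×248 + 0.587×85 + 0.114×185
Gray = 74.152 + 49.895 + 21.090
Gray = 145.137 → round half up → 145
Gray = 145


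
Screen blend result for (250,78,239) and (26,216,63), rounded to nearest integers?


Screen: C = 255 - (255-A)×(255-B)/255, rounded to nearest integer
R: 255 - (255-250)×(255-26)/255 = 255 - 1145/255 ≈ 255 - 4.490 = 250.510 → 251
G: 255 - (255-78)×(255-216)/255 = 255 - 6903/255 ≈ 255 - 27.071 = 227.929 → 228
B: 255 - (255-239)×(255-63)/255 = 255 - 3072/255 ≈ 255 - 12.047 = 242.953 → 243
= RGB(251, 228, 243)


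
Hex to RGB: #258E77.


25 → 37 (R)
8E → 142 (G)
77 → 119 (B)
= RGB(37, 142, 119)


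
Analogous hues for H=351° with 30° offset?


Base hue: 351°
Left analog: (351 - 30) mod 360 = 321°
Right analog: (351 + 30) mod 360 = 21°
Analogous hues = 321° and 21°


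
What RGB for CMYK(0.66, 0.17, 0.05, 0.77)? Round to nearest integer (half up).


R = 255 × (1-C) × (1-K) = 255 × 0.34 × 0.23 = 19.941 → 20
G = 255 × (1-M) × (1-K) = 255 × 0.83 × 0.23 = 48.6795 → 49
B = 255 × (1-Y) × (1-K) = 255 × 0.95 × 0.23 = 55.7175 → 56
= RGB(20, 49, 56)


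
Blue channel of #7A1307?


Color: #7A1307
R = 7A = 122
G = 13 = 19
B = 07 = 7
Blue = 7


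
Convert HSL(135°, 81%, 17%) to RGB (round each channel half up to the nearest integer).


H=135°, S=0.81, L=0.17
C = (1-|2L-1|)×S = (1-|-0.66|)×0.81 = 0.2754
H' = H/60 = 135/60 ≈ 2.2500; X = C×(1-|H' mod 2 - 1|) = 0.06885
m = L - C/2 = 0.17 - 0.1377 = 0.0323
Sector ⌊H'⌋ = 2 → (R',G',B') = (0.0, 0.2754, 0.06885)
RGB = ((R'+m)×255, (G'+m)×255, (B'+m)×255) = (8.2365, 78.4635, 25.79325)
Round half up → RGB(8, 78, 26)


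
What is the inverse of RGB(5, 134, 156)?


Invert: (255-R, 255-G, 255-B)
R: 255-5 = 250
G: 255-134 = 121
B: 255-156 = 99
= RGB(250, 121, 99)


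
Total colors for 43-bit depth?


Colors = 2^bits = 2^43
= 8,796,093,022,208 colors


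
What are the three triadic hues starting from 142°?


Triadic: equally spaced at 120° intervals
H1 = 142°
H2 = (142 + 120) mod 360 = 262°
H3 = (142 + 240) mod 360 = 22°
Triadic = 142°, 262°, 22°


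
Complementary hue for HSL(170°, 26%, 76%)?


Complement = opposite side of color wheel = hue + 180°
H' = (170 + 180) mod 360 = 350°
S and L unchanged.
= HSL(350°, 26%, 76%)


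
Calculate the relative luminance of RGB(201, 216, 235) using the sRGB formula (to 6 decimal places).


Linearize each channel (sRGB transfer function): c = v/255; c_lin = c/12.92 if c ≤ 0.04045, else ((c+0.055)/1.055)^2.4
  R: 201/255 ≈ 0.788235 > 0.04045 → ((0.788235+0.055)/1.055)^2.4 ≈ 0.584078
  G: 216/255 ≈ 0.847059 > 0.04045 → ((0.847059+0.055)/1.055)^2.4 ≈ 0.686685
  B: 235/255 ≈ 0.921569 > 0.04045 → ((0.921569+0.055)/1.055)^2.4 ≈ 0.830770
R_lin = 0.584078, G_lin = 0.686685, B_lin = 0.830770
L = 0.2126×R + 0.7152×G + 0.0722×B
L = 0.2126×0.584078 + 0.7152×0.686685 + 0.0722×0.830770
L ≈ 0.675274


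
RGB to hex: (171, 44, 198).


R = 171 → AB (hex)
G = 44 → 2C (hex)
B = 198 → C6 (hex)
Hex = #AB2CC6


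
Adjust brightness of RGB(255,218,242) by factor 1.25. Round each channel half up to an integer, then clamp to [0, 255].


Multiply each channel by 1.25, round half up, clamp to [0, 255]
R: 255×1.25 = 318.75 → round → 319 → clamp → 255
G: 218×1.25 = 272.5 → round → 273 → clamp → 255
B: 242×1.25 = 302.5 → round → 303 → clamp → 255
= RGB(255, 255, 255)


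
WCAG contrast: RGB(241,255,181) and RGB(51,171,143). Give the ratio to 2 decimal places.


Linearize each sRGB channel c=v/255: c/12.92 if c ≤ 0.04045 else ((c+0.055)/1.055)^2.4
L = 0.2126×R_lin + 0.7152×G_lin + 0.0722×B_lin
Color 1 (241,255,181):
  R=241: 241/255≈0.9451 > 0.04045 → ((0.9451+0.055)/1.055)^2.4 ≈ 0.87962
  G=255: 255/255≈1.0000 > 0.04045 → ((1.0000+0.055)/1.055)^2.4 ≈ 1.00000
  B=181: 181/255≈0.7098 > 0.04045 → ((0.7098+0.055)/1.055)^2.4 ≈ 0.46208
  L1 = 0.2126×0.87962 + 0.7152×1.00000 + 0.0722×0.46208 ≈ 0.93557
Color 2 (51,171,143):
  R=51: 51/255≈0.2000 > 0.04045 → ((0.2000+0.055)/1.055)^2.4 ≈ 0.03310
  G=171: 171/255≈0.6706 > 0.04045 → ((0.6706+0.055)/1.055)^2.4 ≈ 0.40724
  B=143: 143/255≈0.5608 > 0.04045 → ((0.5608+0.055)/1.055)^2.4 ≈ 0.27468
  L2 = 0.2126×0.03310 + 0.7152×0.40724 + 0.0722×0.27468 ≈ 0.31813
Lighter = 0.93557, Darker = 0.31813
Ratio = (L_lighter + 0.05) / (L_darker + 0.05)
Ratio = (0.93557 + 0.05) / (0.31813 + 0.05) = 0.98557 / 0.36813 ≈ 2.6772
Ratio ≈ 2.68:1


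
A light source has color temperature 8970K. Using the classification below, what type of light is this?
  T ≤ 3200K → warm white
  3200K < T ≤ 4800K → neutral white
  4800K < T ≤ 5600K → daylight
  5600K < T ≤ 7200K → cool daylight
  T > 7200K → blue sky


Temperature: 8970K
8970K > 7200K → blue sky
Classification: blue sky


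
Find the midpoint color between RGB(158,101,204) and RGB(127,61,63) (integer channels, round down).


Midpoint: each channel = ⌊(C₁+C₂)/2⌋
R: ⌊(158+127)/2⌋ = 142
G: ⌊(101+61)/2⌋ = 81
B: ⌊(204+63)/2⌋ = 133
= RGB(142, 81, 133)


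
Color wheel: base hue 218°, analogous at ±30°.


Base hue: 218°
Left analog: (218 - 30) mod 360 = 188°
Right analog: (218 + 30) mod 360 = 248°
Analogous hues = 188° and 248°


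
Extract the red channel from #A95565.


Color: #A95565
R = A9 = 169
G = 55 = 85
B = 65 = 101
Red = 169


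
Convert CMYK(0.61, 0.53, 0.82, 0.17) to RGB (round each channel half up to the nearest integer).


R = 255 × (1-C) × (1-K) = 255 × 0.39 × 0.83 = 82.5435 → 83
G = 255 × (1-M) × (1-K) = 255 × 0.47 × 0.83 = 99.4755 → 99
B = 255 × (1-Y) × (1-K) = 255 × 0.18 × 0.83 = 38.097 → 38
= RGB(83, 99, 38)


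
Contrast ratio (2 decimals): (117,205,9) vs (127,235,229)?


Linearize each sRGB channel c=v/255: c/12.92 if c ≤ 0.04045 else ((c+0.055)/1.055)^2.4
L = 0.2126×R_lin + 0.7152×G_lin + 0.0722×B_lin
Color 1 (117,205,9):
  R=117: 117/255≈0.4588 > 0.04045 → ((0.4588+0.055)/1.055)^2.4 ≈ 0.17789
  G=205: 205/255≈0.8039 > 0.04045 → ((0.8039+0.055)/1.055)^2.4 ≈ 0.61050
  B=9: 9/255≈0.0353 ≤ 0.04045 → 0.0353/12.92 ≈ 0.00273
  L1 = 0.2126×0.17789 + 0.7152×0.61050 + 0.0722×0.00273 ≈ 0.47464
Color 2 (127,235,229):
  R=127: 127/255≈0.4980 > 0.04045 → ((0.4980+0.055)/1.055)^2.4 ≈ 0.21223
  G=235: 235/255≈0.9216 > 0.04045 → ((0.9216+0.055)/1.055)^2.4 ≈ 0.83077
  B=229: 229/255≈0.8980 > 0.04045 → ((0.8980+0.055)/1.055)^2.4 ≈ 0.78354
  L2 = 0.2126×0.21223 + 0.7152×0.83077 + 0.0722×0.78354 ≈ 0.69586
Lighter = 0.69586, Darker = 0.47464
Ratio = (L_lighter + 0.05) / (L_darker + 0.05)
Ratio = (0.69586 + 0.05) / (0.47464 + 0.05) = 0.74586 / 0.52464 ≈ 1.4216
Ratio ≈ 1.42:1


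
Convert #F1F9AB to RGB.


F1 → 241 (R)
F9 → 249 (G)
AB → 171 (B)
= RGB(241, 249, 171)


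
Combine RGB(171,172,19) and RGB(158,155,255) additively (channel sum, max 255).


Additive: each channel = min(255, C₁+C₂)
R: 171+158 = 329 → 255
G: 172+155 = 327 → 255
B: 19+255 = 274 → 255
= RGB(255, 255, 255)


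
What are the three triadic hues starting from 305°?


Triadic: equally spaced at 120° intervals
H1 = 305°
H2 = (305 + 120) mod 360 = 65°
H3 = (305 + 240) mod 360 = 185°
Triadic = 305°, 65°, 185°


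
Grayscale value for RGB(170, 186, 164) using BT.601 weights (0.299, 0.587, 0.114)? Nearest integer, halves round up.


Gray = 0.299×R + 0.587×G + 0.114×B
Gray = 0.299×170 + 0.587×186 + 0.114×164
Gray = 50.830 + 109.182 + 18.696
Gray = 178.708 → round half up → 179
Gray = 179


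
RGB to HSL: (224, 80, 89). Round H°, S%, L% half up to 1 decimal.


Normalize: R'=224/255≈0.8784, G'=80/255≈0.3137, B'=89/255≈0.3490
Max=224/255, Min=80/255, Δ=Max-Min=144/255
L = (Max+Min)/2 = (224+80)/510 = 304/510 = 0.59607… → L = 59.6%
L > 0.5 → S = Δ/(2-Max-Min) = 144/(510-224-80) = 144/206 = 0.69902… → S = 69.9%
(the 1/255 factors cancel in S and H, so raw channel differences can be used)
Max is R' → H = 60 × (((G-B)/Δ) mod 6) = 60 × (((80-89)/144) mod 6)
  (-9)/144 = -0.0625; negative, so add 6 → 5.9375
  H = 60 × 5.9375 = 356.25° → H = 356.3°
= HSL(356.3°, 69.9%, 59.6%)


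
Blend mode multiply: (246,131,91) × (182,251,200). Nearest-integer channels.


Multiply: C = A×B/255, rounded to nearest integer
R: 246×182/255 = 44772/255 ≈ 175.576 → 176
G: 131×251/255 = 32881/255 ≈ 128.945 → 129
B: 91×200/255 = 18200/255 ≈ 71.373 → 71
= RGB(176, 129, 71)


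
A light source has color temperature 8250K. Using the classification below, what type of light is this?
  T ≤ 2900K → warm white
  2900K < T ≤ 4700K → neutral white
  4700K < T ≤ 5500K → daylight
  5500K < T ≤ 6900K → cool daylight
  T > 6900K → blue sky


Temperature: 8250K
8250K > 6900K → blue sky
Classification: blue sky


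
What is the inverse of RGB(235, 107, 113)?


Invert: (255-R, 255-G, 255-B)
R: 255-235 = 20
G: 255-107 = 148
B: 255-113 = 142
= RGB(20, 148, 142)


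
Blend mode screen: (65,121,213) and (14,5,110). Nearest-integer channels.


Screen: C = 255 - (255-A)×(255-B)/255, rounded to nearest integer
R: 255 - (255-65)×(255-14)/255 = 255 - 45790/255 ≈ 255 - 179.569 = 75.431 → 75
G: 255 - (255-121)×(255-5)/255 = 255 - 33500/255 ≈ 255 - 131.373 = 123.627 → 124
B: 255 - (255-213)×(255-110)/255 = 255 - 6090/255 ≈ 255 - 23.882 = 231.118 → 231
= RGB(75, 124, 231)


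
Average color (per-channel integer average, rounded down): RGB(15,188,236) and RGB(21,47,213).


Midpoint: each channel = ⌊(C₁+C₂)/2⌋
R: ⌊(15+21)/2⌋ = 18
G: ⌊(188+47)/2⌋ = 117
B: ⌊(236+213)/2⌋ = 224
= RGB(18, 117, 224)


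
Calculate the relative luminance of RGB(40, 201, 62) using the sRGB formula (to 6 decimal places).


Linearize each channel (sRGB transfer function): c = v/255; c_lin = c/12.92 if c ≤ 0.04045, else ((c+0.055)/1.055)^2.4
  R: 40/255 ≈ 0.156863 > 0.04045 → ((0.156863+0.055)/1.055)^2.4 ≈ 0.021219
  G: 201/255 ≈ 0.788235 > 0.04045 → ((0.788235+0.055)/1.055)^2.4 ≈ 0.584078
  B: 62/255 ≈ 0.243137 > 0.04045 → ((0.243137+0.055)/1.055)^2.4 ≈ 0.048172
R_lin = 0.021219, G_lin = 0.584078, B_lin = 0.048172
L = 0.2126×R + 0.7152×G + 0.0722×B
L = 0.2126×0.021219 + 0.7152×0.584078 + 0.0722×0.048172
L ≈ 0.425722


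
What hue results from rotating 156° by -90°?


New hue = (H + rotation) mod 360
New hue = (156 -90) mod 360
= 66 mod 360
= 66°


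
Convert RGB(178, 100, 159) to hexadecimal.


R = 178 → B2 (hex)
G = 100 → 64 (hex)
B = 159 → 9F (hex)
Hex = #B2649F


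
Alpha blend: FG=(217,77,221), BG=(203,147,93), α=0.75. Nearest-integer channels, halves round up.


C = α×F + (1-α)×B, with 1-α = 0.25
R: 0.75×217 + 0.25×203 = 162.75 + 50.75 = 213.50 → 214
G: 0.75×77 + 0.25×147 = 57.75 + 36.75 = 94.50 → 95
B: 0.75×221 + 0.25×93 = 165.75 + 23.25 = 189.00 → 189
= RGB(214, 95, 189)


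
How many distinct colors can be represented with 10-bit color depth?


Colors = 2^bits = 2^10
= 1,024 colors


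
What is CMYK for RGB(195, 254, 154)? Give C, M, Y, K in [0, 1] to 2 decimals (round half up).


R'=195/255≈0.7647, G'=254/255≈0.9961, B'=154/255≈0.6039
K = 1 - max(R',G',B') = 1 - 254/255 = 1/255 = 0.00392… → 0.00
(1-R'-K)/(1-K) simplifies to (max-R)/max with max = 254:
C = (254-195)/254 = 59/254 = 0.23228… → 0.23
M = (254-254)/254 = 0/254 = 0 → 0.00
Y = (254-154)/254 = 100/254 = 0.39370… → 0.39
= CMYK(0.23, 0.00, 0.39, 0.00)


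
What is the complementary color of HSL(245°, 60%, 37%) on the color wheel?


Complement = opposite side of color wheel = hue + 180°
H' = (245 + 180) mod 360 = 65°
S and L unchanged.
= HSL(65°, 60%, 37%)


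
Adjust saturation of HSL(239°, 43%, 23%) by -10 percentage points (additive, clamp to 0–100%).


Original S = 43%
Adjustment = -10 percentage points
New S = 43 + (-10) = 33
Clamp to [0, 100] → 33
= HSL(239°, 33%, 23%)


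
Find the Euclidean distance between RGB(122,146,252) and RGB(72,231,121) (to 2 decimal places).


d = √[(R₁-R₂)² + (G₁-G₂)² + (B₁-B₂)²]
d = √[(122-72)² + (146-231)² + (252-121)²]
d = √[2500 + 7225 + 17161]
d = √26886
d ≈ 163.97


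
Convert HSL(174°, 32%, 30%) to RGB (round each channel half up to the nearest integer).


H=174°, S=0.32, L=0.30
C = (1-|2L-1|)×S = (1-|-0.40|)×0.32 = 0.192
H' = H/60 = 174/60 ≈ 2.9000; X = C×(1-|H' mod 2 - 1|) = 0.1728
m = L - C/2 = 0.30 - 0.096 = 0.204
Sector ⌊H'⌋ = 2 → (R',G',B') = (0.0, 0.192, 0.1728)
RGB = ((R'+m)×255, (G'+m)×255, (B'+m)×255) = (52.02, 100.98, 96.084)
Round half up → RGB(52, 101, 96)


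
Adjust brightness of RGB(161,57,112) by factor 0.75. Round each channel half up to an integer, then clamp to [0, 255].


Multiply each channel by 0.75, round half up, clamp to [0, 255]
R: 161×0.75 = 120.75 → round → 121
G: 57×0.75 = 42.75 → round → 43
B: 112×0.75 = 84
= RGB(121, 43, 84)


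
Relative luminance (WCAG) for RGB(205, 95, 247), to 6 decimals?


Linearize each channel (sRGB transfer function): c = v/255; c_lin = c/12.92 if c ≤ 0.04045, else ((c+0.055)/1.055)^2.4
  R: 205/255 ≈ 0.803922 > 0.04045 → ((0.803922+0.055)/1.055)^2.4 ≈ 0.610496
  G: 95/255 ≈ 0.372549 > 0.04045 → ((0.372549+0.055)/1.055)^2.4 ≈ 0.114435
  B: 247/255 ≈ 0.968627 > 0.04045 → ((0.968627+0.055)/1.055)^2.4 ≈ 0.930111
R_lin = 0.610496, G_lin = 0.114435, B_lin = 0.930111
L = 0.2126×R + 0.7152×G + 0.0722×B
L = 0.2126×0.610496 + 0.7152×0.114435 + 0.0722×0.930111
L ≈ 0.278790


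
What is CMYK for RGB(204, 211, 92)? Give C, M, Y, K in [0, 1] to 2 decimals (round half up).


R'=204/255≈0.8000, G'=211/255≈0.8275, B'=92/255≈0.3608
K = 1 - max(R',G',B') = 1 - 211/255 = 44/255 = 0.17254… → 0.17
(1-R'-K)/(1-K) simplifies to (max-R)/max with max = 211:
C = (211-204)/211 = 7/211 = 0.03317… → 0.03
M = (211-211)/211 = 0/211 = 0 → 0.00
Y = (211-92)/211 = 119/211 = 0.56398… → 0.56
= CMYK(0.03, 0.00, 0.56, 0.17)


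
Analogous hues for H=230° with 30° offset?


Base hue: 230°
Left analog: (230 - 30) mod 360 = 200°
Right analog: (230 + 30) mod 360 = 260°
Analogous hues = 200° and 260°


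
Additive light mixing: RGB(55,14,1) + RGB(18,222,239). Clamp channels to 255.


Additive: each channel = min(255, C₁+C₂)
R: 55+18 = 73 → 73
G: 14+222 = 236 → 236
B: 1+239 = 240 → 240
= RGB(73, 236, 240)
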